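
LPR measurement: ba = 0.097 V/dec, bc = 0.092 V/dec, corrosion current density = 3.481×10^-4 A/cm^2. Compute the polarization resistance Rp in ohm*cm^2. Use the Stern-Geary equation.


Apply the Stern-Geary equation: Rp = ba*bc / (2.303*icorr*(ba+bc))
ba*bc = 0.097*0.092 = 0.008924
ba+bc = 0.189; 2.303*icorr*(ba+bc) = 2.303*3.481×10^-4*0.189 = 1.5151644×10^-4
Rp = 0.008924 / 1.5151644×10^-4 = 58.9 ohm*cm^2

58.9 ohm*cm^2


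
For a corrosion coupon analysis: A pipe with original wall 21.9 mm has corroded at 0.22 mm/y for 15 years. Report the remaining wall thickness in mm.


Remaining wall = original − CR × time
t = 21.9 − 0.22*15 = 21.9 − 3.3 = 18.6 mm

18.6 mm


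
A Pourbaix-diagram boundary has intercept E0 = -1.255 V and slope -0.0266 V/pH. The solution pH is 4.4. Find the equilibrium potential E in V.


Apply the Pourbaix line equation: E = E0 + slope*pH
E = -1.255 + (-0.0266)*4.4 = -1.255 + (-0.11704) = -1.37204 V
Rounded to 3 decimal places: E = -1.372 V

-1.372 V


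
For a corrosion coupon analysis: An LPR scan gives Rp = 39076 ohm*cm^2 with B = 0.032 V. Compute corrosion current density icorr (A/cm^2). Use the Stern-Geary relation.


Apply the Stern-Geary relation: icorr = B / Rp
icorr = 0.032 / 39076 = 8.189×10^-7 A/cm^2

8.189×10^-7 A/cm^2


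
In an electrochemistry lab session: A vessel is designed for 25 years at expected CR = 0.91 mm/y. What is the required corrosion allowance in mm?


Corrosion allowance = CR × design life
CA = 0.91 * 25 = 22.75 mm

22.75 mm


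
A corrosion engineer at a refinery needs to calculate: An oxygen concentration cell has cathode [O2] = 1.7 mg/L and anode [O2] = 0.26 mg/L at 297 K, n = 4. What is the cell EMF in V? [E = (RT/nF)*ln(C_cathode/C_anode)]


Apply the Nernst concentration-cell relation: E = (RT/nF)*ln(C_cathode/C_anode)
RT/nF = 8.314*297/(4*96485) = 0.00639804 V
ln(1.7/0.26) = 1.8777
E = 0.00639804 * 1.8777 = 0.01201 V

0.01201 V


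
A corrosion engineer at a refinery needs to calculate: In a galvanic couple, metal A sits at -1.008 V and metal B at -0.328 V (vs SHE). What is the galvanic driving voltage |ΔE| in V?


Driving voltage is the absolute potential difference.
|ΔE| = |-1.008 − (-0.328)| = 0.68 V

0.68 V


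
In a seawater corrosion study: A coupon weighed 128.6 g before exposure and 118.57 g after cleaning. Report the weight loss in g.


Weight loss = initial − final
WL = 128.6 − 118.57 = 10.03 g

10.03 g


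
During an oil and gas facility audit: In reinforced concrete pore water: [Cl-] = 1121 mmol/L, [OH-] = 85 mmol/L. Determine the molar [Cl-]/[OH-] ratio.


Threshold parameter = [Cl-] / [OH-] (molar basis; both in mmol/L, so units cancel)
Ratio = 1121 / 85 = 13.19

13.19


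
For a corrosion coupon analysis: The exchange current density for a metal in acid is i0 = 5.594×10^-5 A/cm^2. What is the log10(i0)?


i0 = 5.594×10^-5 A/cm^2
log10(i0) = -4.252

-4.252


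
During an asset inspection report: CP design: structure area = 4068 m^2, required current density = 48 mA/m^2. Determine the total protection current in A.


I = area * current density, then convert mA → A (÷1000)
I = 4068 * 48 / 1000 = 195.26 A

195.26 A


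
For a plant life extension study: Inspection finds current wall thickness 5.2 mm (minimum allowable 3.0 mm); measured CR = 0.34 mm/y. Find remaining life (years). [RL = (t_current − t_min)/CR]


Apply the remaining-life relation: RL = (t_current − t_min) / CR
RL = (5.2 − 3.0) / 0.34 = 2.2 / 0.34 = 6.5 years

6.5 years


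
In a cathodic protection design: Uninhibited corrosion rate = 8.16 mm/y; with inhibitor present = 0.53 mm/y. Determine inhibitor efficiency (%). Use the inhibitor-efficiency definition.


Apply the inhibitor-efficiency definition: IE = (CR_blank − CR_inh)/CR_blank × 100
IE = (8.16 − 0.53) / 8.16 × 100
IE = 7.63 / 8.16 × 100 = 93.5 %

93.5 %


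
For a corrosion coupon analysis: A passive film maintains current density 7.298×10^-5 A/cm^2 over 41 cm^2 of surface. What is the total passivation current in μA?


I = i_pass * A, then convert A → μA (×10^6)
I = 7.298×10^-5 * 41 * 10^6 = 2992.18 μA

2992.18 μA


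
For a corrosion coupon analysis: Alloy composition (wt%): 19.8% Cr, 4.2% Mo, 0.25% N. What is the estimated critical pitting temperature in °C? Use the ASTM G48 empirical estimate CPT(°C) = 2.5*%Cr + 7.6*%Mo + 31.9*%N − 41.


Apply the ASTM G48 empirical CPT estimate: CPT(°C) = 2.5*%Cr + 7.6*%Mo + 31.9*%N − 41
2.5*19.8 = 49.5; 7.6*4.2 = 31.92; 31.9*0.25 = 7.975
CPT = 49.5 + 31.92 + 7.975 − 41 = 48.395 °C
Rounded to 0.1 °C: CPT ≈ 48.4 °C

48.4 °C


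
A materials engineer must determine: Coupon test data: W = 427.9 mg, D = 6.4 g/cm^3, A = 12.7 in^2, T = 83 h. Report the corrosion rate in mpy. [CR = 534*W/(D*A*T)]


Apply the mpy weight-loss relation: CR = 534 * W / (D * A * T)
Numerator: 534 * 427.9 = 228498.6
Denominator: 6.4 * 12.7 * 83 = 6746.24
CR = 228498.6 / 6746.24 = 33.871 mpy

33.871 mpy


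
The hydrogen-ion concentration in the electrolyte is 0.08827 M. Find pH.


pH = −log10[H+]
pH = −log10(0.08827) = 1.05

1.05


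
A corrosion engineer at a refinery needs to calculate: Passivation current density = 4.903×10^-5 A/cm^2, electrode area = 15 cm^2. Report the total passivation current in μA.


I = i_pass * A, then convert A → μA (×10^6)
I = 4.903×10^-5 * 15 * 10^6 = 735.45 μA

735.45 μA


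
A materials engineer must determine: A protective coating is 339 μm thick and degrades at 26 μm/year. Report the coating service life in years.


Service life = thickness / degradation rate
Life = 339 / 26 = 13.0 years

13.0 years


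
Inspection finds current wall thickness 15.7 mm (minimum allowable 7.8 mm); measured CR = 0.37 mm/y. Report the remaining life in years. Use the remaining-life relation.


Apply the remaining-life relation: RL = (t_current − t_min) / CR
RL = (15.7 − 7.8) / 0.37 = 7.9 / 0.37 = 21.4 years

21.4 years


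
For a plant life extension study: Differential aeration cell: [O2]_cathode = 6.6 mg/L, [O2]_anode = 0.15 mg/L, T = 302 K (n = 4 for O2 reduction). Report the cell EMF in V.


Apply the Nernst concentration-cell relation: E = (RT/nF)*ln(C_cathode/C_anode)
RT/nF = 8.314*302/(4*96485) = 0.00650575 V
ln(6.6/0.15) = 3.78419
E = 0.00650575 * 3.78419 = 0.02462 V

0.02462 V


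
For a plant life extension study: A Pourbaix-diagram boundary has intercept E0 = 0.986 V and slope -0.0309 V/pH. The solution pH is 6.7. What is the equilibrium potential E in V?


Apply the Pourbaix line equation: E = E0 + slope*pH
E = 0.986 + (-0.0309)*6.7 = 0.986 + (-0.20703) = 0.77897 V
Rounded to 4 decimal places: E = 0.7790 V

0.7790 V


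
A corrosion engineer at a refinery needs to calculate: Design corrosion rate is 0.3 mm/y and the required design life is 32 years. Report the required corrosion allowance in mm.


Corrosion allowance = CR × design life
CA = 0.3 * 32 = 9.6 mm

9.6 mm


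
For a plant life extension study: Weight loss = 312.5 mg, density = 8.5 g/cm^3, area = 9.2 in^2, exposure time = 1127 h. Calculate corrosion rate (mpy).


Apply the mpy weight-loss relation: CR = 534 * W / (D * A * T)
Numerator: 534 * 312.5 = 166875.0
Denominator: 8.5 * 9.2 * 1127 = 88131.4
CR = 166875.0 / 88131.4 = 1.893 mpy

1.893 mpy


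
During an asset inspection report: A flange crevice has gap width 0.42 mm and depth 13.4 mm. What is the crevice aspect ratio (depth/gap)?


Aspect ratio = depth / gap
Ratio = 13.4 / 0.42 = 31.9

31.9


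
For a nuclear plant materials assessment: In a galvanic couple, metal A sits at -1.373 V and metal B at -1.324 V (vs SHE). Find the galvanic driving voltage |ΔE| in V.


Driving voltage is the absolute potential difference.
|ΔE| = |-1.373 − (-1.324)| = 0.049 V

0.049 V


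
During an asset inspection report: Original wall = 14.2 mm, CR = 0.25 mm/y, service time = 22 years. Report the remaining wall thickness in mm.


Remaining wall = original − CR × time
t = 14.2 − 0.25*22 = 14.2 − 5.5 = 8.7 mm

8.7 mm


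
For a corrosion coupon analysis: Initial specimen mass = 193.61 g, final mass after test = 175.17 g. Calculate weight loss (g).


Weight loss = initial − final
WL = 193.61 − 175.17 = 18.44 g

18.44 g


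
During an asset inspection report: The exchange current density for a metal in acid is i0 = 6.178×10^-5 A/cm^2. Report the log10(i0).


i0 = 6.178×10^-5 A/cm^2
log10(i0) = -4.209

-4.209


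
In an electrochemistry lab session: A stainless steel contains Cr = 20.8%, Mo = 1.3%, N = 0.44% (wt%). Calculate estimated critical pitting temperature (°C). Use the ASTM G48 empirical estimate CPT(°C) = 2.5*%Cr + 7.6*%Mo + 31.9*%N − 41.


Apply the ASTM G48 empirical CPT estimate: CPT(°C) = 2.5*%Cr + 7.6*%Mo + 31.9*%N − 41
2.5*20.8 = 52; 7.6*1.3 = 9.88; 31.9*0.44 = 14.036
CPT = 52 + 9.88 + 14.036 − 41 = 34.916 °C
Rounded to 0.1 °C: CPT ≈ 34.9 °C

34.9 °C


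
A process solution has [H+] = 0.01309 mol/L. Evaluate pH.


pH = −log10[H+]
pH = −log10(0.01309) = 1.88

1.88


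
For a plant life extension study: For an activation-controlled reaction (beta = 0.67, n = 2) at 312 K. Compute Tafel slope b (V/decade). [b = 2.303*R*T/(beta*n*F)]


Apply the Tafel slope relation: b = 2.303*R*T/(beta*n*F)
Numerator: 2.303 * 8.314 * 312 = 5973.91
Denominator: 0.67 * 2 * 96485 = 129289.9
b = 5973.91 / 129289.9 = 0.0462 V/decade

0.0462 V/decade


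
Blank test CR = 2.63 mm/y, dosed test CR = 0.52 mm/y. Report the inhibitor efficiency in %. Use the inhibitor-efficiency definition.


Apply the inhibitor-efficiency definition: IE = (CR_blank − CR_inh)/CR_blank × 100
IE = (2.63 − 0.52) / 2.63 × 100
IE = 2.11 / 2.63 × 100 = 80.2 %

80.2 %


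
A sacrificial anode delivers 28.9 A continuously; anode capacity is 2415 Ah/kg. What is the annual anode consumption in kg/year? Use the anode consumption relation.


Annual consumption = current * hours per year / capacity
Rate = 28.9 * 8760 / 2415 = 104.8 kg/year

104.8 kg/year


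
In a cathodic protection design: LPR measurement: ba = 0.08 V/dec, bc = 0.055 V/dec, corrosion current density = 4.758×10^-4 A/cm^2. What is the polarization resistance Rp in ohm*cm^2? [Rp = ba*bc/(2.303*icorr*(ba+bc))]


Apply the Stern-Geary equation: Rp = ba*bc / (2.303*icorr*(ba+bc))
ba*bc = 0.08*0.055 = 0.0044
ba+bc = 0.135; 2.303*icorr*(ba+bc) = 2.303*4.758×10^-4*0.135 = 1.479286×10^-4
Rp = 0.0044 / 1.479286×10^-4 = 29.74 ohm*cm^2

29.74 ohm*cm^2


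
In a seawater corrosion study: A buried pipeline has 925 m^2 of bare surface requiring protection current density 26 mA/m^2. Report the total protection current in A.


I = area * current density, then convert mA → A (÷1000)
I = 925 * 26 / 1000 = 24.05 A

24.05 A


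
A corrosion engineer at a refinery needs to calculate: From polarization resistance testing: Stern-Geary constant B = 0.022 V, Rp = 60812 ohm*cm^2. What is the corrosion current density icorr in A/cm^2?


Apply the Stern-Geary relation: icorr = B / Rp
icorr = 0.022 / 60812 = 3.618×10^-7 A/cm^2

3.618×10^-7 A/cm^2


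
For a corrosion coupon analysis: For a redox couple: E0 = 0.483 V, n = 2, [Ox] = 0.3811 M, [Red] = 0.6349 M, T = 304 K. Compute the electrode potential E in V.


Apply the Nernst equation: E = E0 + (RT/nF)*ln([Ox]/[Red])
Step 1: RT/nF = 8.314*304/(2*96485) = 0.01309766 V
Step 2: [Ox]/[Red] = 0.3811/0.6349 = 0.600252
Step 3: ln(0.600252) = -0.510406
Step 4: correction = 0.01309766 * -0.510406 = -0.0067 V
E = 0.483 + -0.0067 = 0.4763 V

0.4763 V


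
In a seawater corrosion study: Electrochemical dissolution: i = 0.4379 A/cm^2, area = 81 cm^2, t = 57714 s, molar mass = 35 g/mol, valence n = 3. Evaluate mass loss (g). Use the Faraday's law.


Apply Faraday's law: m = i*A*t*M / (n*F)
Total charge passed Q = i*A*t = 0.4379*81*57714 = 2047109.8086 C
m = Q*M/(n*F) = 2047109.8086*35/(3*96485) = 247.53 g

247.53 g


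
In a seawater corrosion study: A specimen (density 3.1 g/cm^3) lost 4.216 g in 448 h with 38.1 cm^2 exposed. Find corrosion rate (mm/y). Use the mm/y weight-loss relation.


Apply the mm/y weight-loss relation: CR = 87600 * W / (D * A * T)
Numerator: 87600 * 4.216 = 369321.6
Denominator: 3.1 * 38.1 * 448 = 52913.28
CR = 369321.6 / 52913.28 = 6.9798 mm/y

6.9798 mm/y


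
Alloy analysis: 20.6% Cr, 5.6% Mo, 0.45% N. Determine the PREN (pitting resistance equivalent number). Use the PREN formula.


Apply the PREN formula: PREN = Cr + 3.3*Mo + 16*N
PREN = 20.6 + 3.3*5.6 + 16*0.45
PREN = 20.6 + 18.48 + 7.2 = 46.28

46.28


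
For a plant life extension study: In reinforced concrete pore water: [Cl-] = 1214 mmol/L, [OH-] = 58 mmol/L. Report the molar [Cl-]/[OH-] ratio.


Threshold parameter = [Cl-] / [OH-] (molar basis; both in mmol/L, so units cancel)
Ratio = 1214 / 58 = 20.93

20.93


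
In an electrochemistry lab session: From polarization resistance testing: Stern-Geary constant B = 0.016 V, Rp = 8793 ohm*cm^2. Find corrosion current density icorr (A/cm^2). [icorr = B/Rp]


Apply the Stern-Geary relation: icorr = B / Rp
icorr = 0.016 / 8793 = 1.82×10^-6 A/cm^2

1.82×10^-6 A/cm^2


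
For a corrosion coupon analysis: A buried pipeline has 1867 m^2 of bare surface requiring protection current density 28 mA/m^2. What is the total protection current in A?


I = area * current density, then convert mA → A (÷1000)
I = 1867 * 28 / 1000 = 52.28 A

52.28 A


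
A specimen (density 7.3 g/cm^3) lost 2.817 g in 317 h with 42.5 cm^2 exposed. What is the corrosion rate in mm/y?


Apply the mm/y weight-loss relation: CR = 87600 * W / (D * A * T)
Numerator: 87600 * 2.817 = 246769.2
Denominator: 7.3 * 42.5 * 317 = 98349.25
CR = 246769.2 / 98349.25 = 2.509111 mm/y

2.509111 mm/y


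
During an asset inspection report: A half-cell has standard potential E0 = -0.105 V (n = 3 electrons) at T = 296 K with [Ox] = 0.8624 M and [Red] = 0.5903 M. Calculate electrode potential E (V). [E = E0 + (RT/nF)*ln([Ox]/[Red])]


Apply the Nernst equation: E = E0 + (RT/nF)*ln([Ox]/[Red])
Step 1: RT/nF = 8.314*296/(3*96485) = 0.00850199 V
Step 2: [Ox]/[Red] = 0.8624/0.5903 = 1.460952
Step 3: ln(1.460952) = 0.379088
Step 4: correction = 0.00850199 * 0.379088 = 0.0032 V
E = -0.105 + 0.0032 = -0.1018 V

-0.1018 V


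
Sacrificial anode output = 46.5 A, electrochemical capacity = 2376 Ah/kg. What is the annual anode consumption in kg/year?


Annual consumption = current * hours per year / capacity
Rate = 46.5 * 8760 / 2376 = 171.4 kg/year

171.4 kg/year


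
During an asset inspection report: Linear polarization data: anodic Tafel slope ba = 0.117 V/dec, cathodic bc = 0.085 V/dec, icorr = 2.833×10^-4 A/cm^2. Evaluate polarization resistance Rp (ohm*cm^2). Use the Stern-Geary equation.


Apply the Stern-Geary equation: Rp = ba*bc / (2.303*icorr*(ba+bc))
ba*bc = 0.117*0.085 = 0.009945
ba+bc = 0.202; 2.303*icorr*(ba+bc) = 2.303*2.833×10^-4*0.202 = 1.3179286×10^-4
Rp = 0.009945 / 1.3179286×10^-4 = 75.46 ohm*cm^2

75.46 ohm*cm^2


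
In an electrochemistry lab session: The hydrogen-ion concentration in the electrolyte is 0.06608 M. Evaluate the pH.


pH = −log10[H+]
pH = −log10(0.06608) = 1.18

1.18


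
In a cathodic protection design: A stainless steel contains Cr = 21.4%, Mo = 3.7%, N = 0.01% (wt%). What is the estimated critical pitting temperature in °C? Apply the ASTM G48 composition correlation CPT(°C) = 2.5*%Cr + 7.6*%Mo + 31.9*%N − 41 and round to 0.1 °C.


Apply the ASTM G48 empirical CPT estimate: CPT(°C) = 2.5*%Cr + 7.6*%Mo + 31.9*%N − 41
2.5*21.4 = 53.5; 7.6*3.7 = 28.12; 31.9*0.01 = 0.319
CPT = 53.5 + 28.12 + 0.319 − 41 = 40.939 °C
Rounded to 0.1 °C: CPT ≈ 40.9 °C

40.9 °C


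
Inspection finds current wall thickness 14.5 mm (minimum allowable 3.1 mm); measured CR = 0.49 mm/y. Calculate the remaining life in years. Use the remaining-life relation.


Apply the remaining-life relation: RL = (t_current − t_min) / CR
RL = (14.5 − 3.1) / 0.49 = 11.4 / 0.49 = 23.3 years

23.3 years


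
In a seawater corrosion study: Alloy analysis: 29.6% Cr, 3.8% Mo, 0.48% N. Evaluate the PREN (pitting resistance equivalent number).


Apply the PREN formula: PREN = Cr + 3.3*Mo + 16*N
PREN = 29.6 + 3.3*3.8 + 16*0.48
PREN = 29.6 + 12.54 + 7.68 = 49.82

49.82


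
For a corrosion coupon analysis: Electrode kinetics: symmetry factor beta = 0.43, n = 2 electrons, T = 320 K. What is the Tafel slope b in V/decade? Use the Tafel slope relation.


Apply the Tafel slope relation: b = 2.303*R*T/(beta*n*F)
Numerator: 2.303 * 8.314 * 320 = 6127.09
Denominator: 0.43 * 2 * 96485 = 82977.1
b = 6127.09 / 82977.1 = 0.0738 V/decade

0.0738 V/decade


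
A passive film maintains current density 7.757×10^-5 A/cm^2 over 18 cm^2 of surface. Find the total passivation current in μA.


I = i_pass * A, then convert A → μA (×10^6)
I = 7.757×10^-5 * 18 * 10^6 = 1396.26 μA

1396.26 μA


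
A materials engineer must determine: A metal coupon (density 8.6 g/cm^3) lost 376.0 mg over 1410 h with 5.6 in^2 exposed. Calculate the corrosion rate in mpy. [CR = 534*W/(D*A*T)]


Apply the mpy weight-loss relation: CR = 534 * W / (D * A * T)
Numerator: 534 * 376.0 = 200784.0
Denominator: 8.6 * 5.6 * 1410 = 67905.6
CR = 200784.0 / 67905.6 = 2.957 mpy

2.957 mpy


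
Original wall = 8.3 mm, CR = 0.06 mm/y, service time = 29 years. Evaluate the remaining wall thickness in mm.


Remaining wall = original − CR × time
t = 8.3 − 0.06*29 = 8.3 − 1.74 = 6.56 mm

6.56 mm


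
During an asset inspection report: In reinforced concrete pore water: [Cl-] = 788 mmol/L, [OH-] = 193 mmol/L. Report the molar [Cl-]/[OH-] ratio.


Threshold parameter = [Cl-] / [OH-] (molar basis; both in mmol/L, so units cancel)
Ratio = 788 / 193 = 4.08

4.08


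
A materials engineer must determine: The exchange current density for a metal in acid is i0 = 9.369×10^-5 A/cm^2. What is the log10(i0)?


i0 = 9.369×10^-5 A/cm^2
log10(i0) = -4.028

-4.028


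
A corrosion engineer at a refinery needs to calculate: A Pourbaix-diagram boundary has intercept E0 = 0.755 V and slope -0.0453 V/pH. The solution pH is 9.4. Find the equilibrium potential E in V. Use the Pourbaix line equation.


Apply the Pourbaix line equation: E = E0 + slope*pH
E = 0.755 + (-0.0453)*9.4 = 0.755 + (-0.42582) = 0.32918 V
Rounded to 4 decimal places: E = 0.3292 V

0.3292 V


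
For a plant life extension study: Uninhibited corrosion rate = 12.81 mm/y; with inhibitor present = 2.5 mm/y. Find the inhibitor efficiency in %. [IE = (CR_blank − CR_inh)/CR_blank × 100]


Apply the inhibitor-efficiency definition: IE = (CR_blank − CR_inh)/CR_blank × 100
IE = (12.81 − 2.5) / 12.81 × 100
IE = 10.31 / 12.81 × 100 = 80.5 %

80.5 %


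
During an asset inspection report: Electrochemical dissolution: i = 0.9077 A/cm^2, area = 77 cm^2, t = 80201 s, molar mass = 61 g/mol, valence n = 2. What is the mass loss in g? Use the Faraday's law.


Apply Faraday's law: m = i*A*t*M / (n*F)
Total charge passed Q = i*A*t = 0.9077*77*80201 = 5605480.4729 C
m = Q*M/(n*F) = 5605480.4729*61/(2*96485) = 1771.95579 g

1771.95579 g


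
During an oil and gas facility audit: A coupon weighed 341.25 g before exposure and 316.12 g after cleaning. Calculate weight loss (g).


Weight loss = initial − final
WL = 341.25 − 316.12 = 25.13 g

25.13 g


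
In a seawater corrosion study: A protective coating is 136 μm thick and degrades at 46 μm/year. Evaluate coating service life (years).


Service life = thickness / degradation rate
Life = 136 / 46 = 3.0 years

3.0 years


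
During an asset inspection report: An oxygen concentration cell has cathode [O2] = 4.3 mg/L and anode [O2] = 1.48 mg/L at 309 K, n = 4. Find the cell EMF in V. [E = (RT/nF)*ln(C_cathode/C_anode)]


Apply the Nernst concentration-cell relation: E = (RT/nF)*ln(C_cathode/C_anode)
RT/nF = 8.314*309/(4*96485) = 0.00665654 V
ln(4.3/1.48) = 1.06657
E = 0.00665654 * 1.06657 = 0.0071 V

0.0071 V


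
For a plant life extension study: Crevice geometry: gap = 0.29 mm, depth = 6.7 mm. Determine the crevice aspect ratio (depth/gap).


Aspect ratio = depth / gap
Ratio = 6.7 / 0.29 = 23.1

23.1


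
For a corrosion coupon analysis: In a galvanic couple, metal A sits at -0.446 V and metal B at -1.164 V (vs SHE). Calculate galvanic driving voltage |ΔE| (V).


Driving voltage is the absolute potential difference.
|ΔE| = |-0.446 − (-1.164)| = 0.718 V

0.718 V


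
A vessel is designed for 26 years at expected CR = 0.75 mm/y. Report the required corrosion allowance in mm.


Corrosion allowance = CR × design life
CA = 0.75 * 26 = 19.5 mm

19.5 mm


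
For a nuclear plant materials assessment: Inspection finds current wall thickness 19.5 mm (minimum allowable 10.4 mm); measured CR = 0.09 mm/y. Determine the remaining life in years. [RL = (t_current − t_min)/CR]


Apply the remaining-life relation: RL = (t_current − t_min) / CR
RL = (19.5 − 10.4) / 0.09 = 9.1 / 0.09 = 101.1 years

101.1 years


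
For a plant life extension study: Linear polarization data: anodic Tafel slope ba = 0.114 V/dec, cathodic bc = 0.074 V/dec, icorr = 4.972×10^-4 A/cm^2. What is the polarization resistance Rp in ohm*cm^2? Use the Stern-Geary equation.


Apply the Stern-Geary equation: Rp = ba*bc / (2.303*icorr*(ba+bc))
ba*bc = 0.114*0.074 = 0.008436
ba+bc = 0.188; 2.303*icorr*(ba+bc) = 2.303*4.972×10^-4*0.188 = 2.152697×10^-4
Rp = 0.008436 / 2.152697×10^-4 = 39.2 ohm*cm^2

39.2 ohm*cm^2


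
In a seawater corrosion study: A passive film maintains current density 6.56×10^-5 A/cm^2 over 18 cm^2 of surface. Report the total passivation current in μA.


I = i_pass * A, then convert A → μA (×10^6)
I = 6.56×10^-5 * 18 * 10^6 = 1180.8 μA

1180.8 μA


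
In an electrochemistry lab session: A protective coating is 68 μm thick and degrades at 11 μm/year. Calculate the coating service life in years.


Service life = thickness / degradation rate
Life = 68 / 11 = 6.2 years

6.2 years


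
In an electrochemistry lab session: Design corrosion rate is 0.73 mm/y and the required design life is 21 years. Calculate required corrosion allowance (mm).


Corrosion allowance = CR × design life
CA = 0.73 * 21 = 15.33 mm

15.33 mm


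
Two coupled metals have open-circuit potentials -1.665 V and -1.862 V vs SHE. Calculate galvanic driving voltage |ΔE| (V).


Driving voltage is the absolute potential difference.
|ΔE| = |-1.665 − (-1.862)| = 0.197 V

0.197 V


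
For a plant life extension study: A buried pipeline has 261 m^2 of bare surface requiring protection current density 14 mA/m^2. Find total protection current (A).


I = area * current density, then convert mA → A (÷1000)
I = 261 * 14 / 1000 = 3.65 A

3.65 A


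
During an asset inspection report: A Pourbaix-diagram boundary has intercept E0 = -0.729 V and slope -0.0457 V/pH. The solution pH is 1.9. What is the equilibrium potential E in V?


Apply the Pourbaix line equation: E = E0 + slope*pH
E = -0.729 + (-0.0457)*1.9 = -0.729 + (-0.08683) = -0.81583 V
Rounded to 3 decimal places: E = -0.816 V

-0.816 V


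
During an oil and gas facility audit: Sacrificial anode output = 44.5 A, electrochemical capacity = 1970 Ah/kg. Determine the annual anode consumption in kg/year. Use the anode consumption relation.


Annual consumption = current * hours per year / capacity
Rate = 44.5 * 8760 / 1970 = 197.9 kg/year

197.9 kg/year


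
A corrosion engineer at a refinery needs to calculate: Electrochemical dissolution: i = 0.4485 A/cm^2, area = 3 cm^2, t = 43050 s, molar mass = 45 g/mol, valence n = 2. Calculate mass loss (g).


Apply Faraday's law: m = i*A*t*M / (n*F)
Total charge passed Q = i*A*t = 0.4485*3*43050 = 57923.775 C
m = Q*M/(n*F) = 57923.775*45/(2*96485) = 13.5076 g

13.5076 g


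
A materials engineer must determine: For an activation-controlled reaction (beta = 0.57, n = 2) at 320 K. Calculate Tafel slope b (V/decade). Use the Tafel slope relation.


Apply the Tafel slope relation: b = 2.303*R*T/(beta*n*F)
Numerator: 2.303 * 8.314 * 320 = 6127.09
Denominator: 0.57 * 2 * 96485 = 109992.9
b = 6127.09 / 109992.9 = 0.0557 V/decade

0.0557 V/decade


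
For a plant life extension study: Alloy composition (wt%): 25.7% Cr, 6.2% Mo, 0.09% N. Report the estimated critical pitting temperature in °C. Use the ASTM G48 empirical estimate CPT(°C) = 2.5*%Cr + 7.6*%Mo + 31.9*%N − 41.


Apply the ASTM G48 empirical CPT estimate: CPT(°C) = 2.5*%Cr + 7.6*%Mo + 31.9*%N − 41
2.5*25.7 = 64.25; 7.6*6.2 = 47.12; 31.9*0.09 = 2.871
CPT = 64.25 + 47.12 + 2.871 − 41 = 73.241 °C
Rounded to 0.1 °C: CPT ≈ 73.2 °C

73.2 °C


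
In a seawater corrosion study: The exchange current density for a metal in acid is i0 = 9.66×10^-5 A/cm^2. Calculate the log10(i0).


i0 = 9.66×10^-5 A/cm^2
log10(i0) = -4.015

-4.015


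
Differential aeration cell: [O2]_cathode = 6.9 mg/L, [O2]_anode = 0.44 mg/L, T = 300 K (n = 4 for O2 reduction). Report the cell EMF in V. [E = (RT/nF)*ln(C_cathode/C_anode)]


Apply the Nernst concentration-cell relation: E = (RT/nF)*ln(C_cathode/C_anode)
RT/nF = 8.314*300/(4*96485) = 0.00646266 V
ln(6.9/0.44) = 2.7525
E = 0.00646266 * 2.7525 = 0.01779 V

0.01779 V


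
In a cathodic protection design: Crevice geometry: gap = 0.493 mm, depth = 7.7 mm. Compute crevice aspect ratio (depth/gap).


Aspect ratio = depth / gap
Ratio = 7.7 / 0.493 = 15.6

15.6


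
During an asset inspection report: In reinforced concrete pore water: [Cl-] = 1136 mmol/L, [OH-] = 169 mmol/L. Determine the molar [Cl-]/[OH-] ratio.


Threshold parameter = [Cl-] / [OH-] (molar basis; both in mmol/L, so units cancel)
Ratio = 1136 / 169 = 6.72

6.72


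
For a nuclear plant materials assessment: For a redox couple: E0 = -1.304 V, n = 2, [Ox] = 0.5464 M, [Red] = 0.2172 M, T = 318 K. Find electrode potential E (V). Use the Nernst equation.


Apply the Nernst equation: E = E0 + (RT/nF)*ln([Ox]/[Red])
Step 1: RT/nF = 8.314*318/(2*96485) = 0.01370084 V
Step 2: [Ox]/[Red] = 0.5464/0.2172 = 2.515654
Step 3: ln(2.515654) = 0.922533
Step 4: correction = 0.01370084 * 0.922533 = 0.013 V
E = -1.304 + 0.013 = -1.291 V

-1.291 V


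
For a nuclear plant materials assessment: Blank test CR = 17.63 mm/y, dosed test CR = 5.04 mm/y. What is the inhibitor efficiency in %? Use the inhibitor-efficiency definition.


Apply the inhibitor-efficiency definition: IE = (CR_blank − CR_inh)/CR_blank × 100
IE = (17.63 − 5.04) / 17.63 × 100
IE = 12.59 / 17.63 × 100 = 71.4 %

71.4 %


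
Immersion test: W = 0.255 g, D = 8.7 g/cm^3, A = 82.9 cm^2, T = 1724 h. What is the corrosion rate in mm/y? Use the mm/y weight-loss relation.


Apply the mm/y weight-loss relation: CR = 87600 * W / (D * A * T)
Numerator: 87600 * 0.255 = 22338.0
Denominator: 8.7 * 82.9 * 1724 = 1243400.52
CR = 22338.0 / 1243400.52 = 0.017965 mm/y

0.017965 mm/y


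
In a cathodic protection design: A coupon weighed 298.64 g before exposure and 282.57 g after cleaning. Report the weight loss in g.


Weight loss = initial − final
WL = 298.64 − 282.57 = 16.07 g

16.07 g


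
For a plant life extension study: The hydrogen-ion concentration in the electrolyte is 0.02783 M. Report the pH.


pH = −log10[H+]
pH = −log10(0.02783) = 1.56

1.56


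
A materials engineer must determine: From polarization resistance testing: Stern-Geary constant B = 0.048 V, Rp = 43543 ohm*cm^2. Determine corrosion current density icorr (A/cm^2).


Apply the Stern-Geary relation: icorr = B / Rp
icorr = 0.048 / 43543 = 1.102×10^-6 A/cm^2

1.102×10^-6 A/cm^2


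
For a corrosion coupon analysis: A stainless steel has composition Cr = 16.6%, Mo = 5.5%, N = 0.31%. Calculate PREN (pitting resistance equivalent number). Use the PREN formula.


Apply the PREN formula: PREN = Cr + 3.3*Mo + 16*N
PREN = 16.6 + 3.3*5.5 + 16*0.31
PREN = 16.6 + 18.15 + 4.96 = 39.71

39.71


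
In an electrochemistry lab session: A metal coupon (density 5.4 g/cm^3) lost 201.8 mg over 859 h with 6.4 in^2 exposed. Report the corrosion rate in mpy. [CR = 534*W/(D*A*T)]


Apply the mpy weight-loss relation: CR = 534 * W / (D * A * T)
Numerator: 534 * 201.8 = 107761.2
Denominator: 5.4 * 6.4 * 859 = 29687.04
CR = 107761.2 / 29687.04 = 3.62991 mpy

3.62991 mpy


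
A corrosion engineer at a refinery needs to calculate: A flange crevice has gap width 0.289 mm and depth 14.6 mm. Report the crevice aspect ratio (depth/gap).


Aspect ratio = depth / gap
Ratio = 14.6 / 0.289 = 50.5

50.5


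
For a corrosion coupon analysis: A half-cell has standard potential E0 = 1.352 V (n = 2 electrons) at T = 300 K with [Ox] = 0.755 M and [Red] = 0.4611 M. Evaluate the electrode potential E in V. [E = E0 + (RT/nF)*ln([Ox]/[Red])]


Apply the Nernst equation: E = E0 + (RT/nF)*ln([Ox]/[Red])
Step 1: RT/nF = 8.314*300/(2*96485) = 0.01292533 V
Step 2: [Ox]/[Red] = 0.755/0.4611 = 1.637389
Step 3: ln(1.637389) = 0.493103
Step 4: correction = 0.01292533 * 0.493103 = 0.0064 V
E = 1.352 + 0.0064 = 1.3584 V

1.3584 V


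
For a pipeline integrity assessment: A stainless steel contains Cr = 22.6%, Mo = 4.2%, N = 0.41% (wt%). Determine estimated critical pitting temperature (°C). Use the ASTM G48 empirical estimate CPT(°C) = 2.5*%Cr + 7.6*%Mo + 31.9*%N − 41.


Apply the ASTM G48 empirical CPT estimate: CPT(°C) = 2.5*%Cr + 7.6*%Mo + 31.9*%N − 41
2.5*22.6 = 56.5; 7.6*4.2 = 31.92; 31.9*0.41 = 13.079
CPT = 56.5 + 31.92 + 13.079 − 41 = 60.499 °C
Rounded to 0.1 °C: CPT ≈ 60.5 °C

60.5 °C


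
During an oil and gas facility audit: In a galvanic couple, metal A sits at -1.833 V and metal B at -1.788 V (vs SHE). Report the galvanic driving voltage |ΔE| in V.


Driving voltage is the absolute potential difference.
|ΔE| = |-1.833 − (-1.788)| = 0.045 V

0.045 V


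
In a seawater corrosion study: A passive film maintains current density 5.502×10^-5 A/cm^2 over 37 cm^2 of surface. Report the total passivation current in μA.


I = i_pass * A, then convert A → μA (×10^6)
I = 5.502×10^-5 * 37 * 10^6 = 2035.74 μA

2035.74 μA


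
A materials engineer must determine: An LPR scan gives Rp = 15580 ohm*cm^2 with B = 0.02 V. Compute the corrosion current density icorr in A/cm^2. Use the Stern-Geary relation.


Apply the Stern-Geary relation: icorr = B / Rp
icorr = 0.02 / 15580 = 1.284×10^-6 A/cm^2

1.284×10^-6 A/cm^2


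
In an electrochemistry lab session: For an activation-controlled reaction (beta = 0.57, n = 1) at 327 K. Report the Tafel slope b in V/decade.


Apply the Tafel slope relation: b = 2.303*R*T/(beta*n*F)
Numerator: 2.303 * 8.314 * 327 = 6261.12
Denominator: 0.57 * 1 * 96485 = 54996.45
b = 6261.12 / 54996.45 = 0.1138 V/decade

0.1138 V/decade


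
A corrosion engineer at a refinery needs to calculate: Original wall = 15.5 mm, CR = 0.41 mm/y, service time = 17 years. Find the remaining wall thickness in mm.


Remaining wall = original − CR × time
t = 15.5 − 0.41*17 = 15.5 − 6.97 = 8.53 mm

8.53 mm


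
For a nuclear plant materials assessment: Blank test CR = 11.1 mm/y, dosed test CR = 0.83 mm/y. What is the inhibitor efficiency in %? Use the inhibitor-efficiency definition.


Apply the inhibitor-efficiency definition: IE = (CR_blank − CR_inh)/CR_blank × 100
IE = (11.1 − 0.83) / 11.1 × 100
IE = 10.27 / 11.1 × 100 = 92.5 %

92.5 %


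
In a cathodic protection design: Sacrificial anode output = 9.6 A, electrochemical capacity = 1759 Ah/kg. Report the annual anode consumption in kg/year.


Annual consumption = current * hours per year / capacity
Rate = 9.6 * 8760 / 1759 = 47.8 kg/year

47.8 kg/year


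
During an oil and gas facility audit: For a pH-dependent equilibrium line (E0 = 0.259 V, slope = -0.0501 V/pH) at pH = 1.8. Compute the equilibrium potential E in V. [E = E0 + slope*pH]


Apply the Pourbaix line equation: E = E0 + slope*pH
E = 0.259 + (-0.0501)*1.8 = 0.259 + (-0.09018) = 0.16882 V
Rounded to 4 decimal places: E = 0.1688 V

0.1688 V


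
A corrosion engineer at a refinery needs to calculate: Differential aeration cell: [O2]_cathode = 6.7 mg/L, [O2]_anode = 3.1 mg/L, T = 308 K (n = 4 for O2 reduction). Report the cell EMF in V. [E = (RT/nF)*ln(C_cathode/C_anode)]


Apply the Nernst concentration-cell relation: E = (RT/nF)*ln(C_cathode/C_anode)
RT/nF = 8.314*308/(4*96485) = 0.006635 V
ln(6.7/3.1) = 0.77071
E = 0.006635 * 0.77071 = 0.00511 V

0.00511 V


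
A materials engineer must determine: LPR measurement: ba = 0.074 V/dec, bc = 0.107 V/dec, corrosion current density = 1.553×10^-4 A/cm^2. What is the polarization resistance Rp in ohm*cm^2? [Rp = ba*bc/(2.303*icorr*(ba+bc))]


Apply the Stern-Geary equation: Rp = ba*bc / (2.303*icorr*(ba+bc))
ba*bc = 0.074*0.107 = 0.007918
ba+bc = 0.181; 2.303*icorr*(ba+bc) = 2.303*1.553×10^-4*0.181 = 6.4735718×10^-5
Rp = 0.007918 / 6.4735718×10^-5 = 122.31 ohm*cm^2

122.31 ohm*cm^2


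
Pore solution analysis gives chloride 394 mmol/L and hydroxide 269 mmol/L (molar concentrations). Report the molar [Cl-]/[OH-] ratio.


Threshold parameter = [Cl-] / [OH-] (molar basis; both in mmol/L, so units cancel)
Ratio = 394 / 269 = 1.46

1.46


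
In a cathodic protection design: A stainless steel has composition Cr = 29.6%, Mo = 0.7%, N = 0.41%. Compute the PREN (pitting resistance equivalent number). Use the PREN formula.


Apply the PREN formula: PREN = Cr + 3.3*Mo + 16*N
PREN = 29.6 + 3.3*0.7 + 16*0.41
PREN = 29.6 + 2.31 + 6.56 = 38.47

38.47


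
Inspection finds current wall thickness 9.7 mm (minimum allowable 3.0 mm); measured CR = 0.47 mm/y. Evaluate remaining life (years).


Apply the remaining-life relation: RL = (t_current − t_min) / CR
RL = (9.7 − 3.0) / 0.47 = 6.7 / 0.47 = 14.3 years

14.3 years


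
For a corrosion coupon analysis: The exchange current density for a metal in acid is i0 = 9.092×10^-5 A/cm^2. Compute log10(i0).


i0 = 9.092×10^-5 A/cm^2
log10(i0) = -4.041

-4.041


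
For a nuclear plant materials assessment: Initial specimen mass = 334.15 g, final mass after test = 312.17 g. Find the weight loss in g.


Weight loss = initial − final
WL = 334.15 − 312.17 = 21.98 g

21.98 g


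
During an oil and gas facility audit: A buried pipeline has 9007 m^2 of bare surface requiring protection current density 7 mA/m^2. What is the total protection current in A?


I = area * current density, then convert mA → A (÷1000)
I = 9007 * 7 / 1000 = 63.05 A

63.05 A


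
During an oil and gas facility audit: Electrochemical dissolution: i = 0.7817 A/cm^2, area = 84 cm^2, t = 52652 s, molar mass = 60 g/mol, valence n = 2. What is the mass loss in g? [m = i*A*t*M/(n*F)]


Apply Faraday's law: m = i*A*t*M / (n*F)
Total charge passed Q = i*A*t = 0.7817*84*52652 = 3457277.7456 C
m = Q*M/(n*F) = 3457277.7456*60/(2*96485) = 1074.96847 g

1074.96847 g


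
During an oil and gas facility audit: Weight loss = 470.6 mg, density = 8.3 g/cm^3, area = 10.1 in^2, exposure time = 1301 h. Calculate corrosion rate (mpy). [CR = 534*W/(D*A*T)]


Apply the mpy weight-loss relation: CR = 534 * W / (D * A * T)
Numerator: 534 * 470.6 = 251300.4
Denominator: 8.3 * 10.1 * 1301 = 109062.83
CR = 251300.4 / 109062.83 = 2.304 mpy

2.304 mpy


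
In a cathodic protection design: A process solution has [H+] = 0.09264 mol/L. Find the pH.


pH = −log10[H+]
pH = −log10(0.09264) = 1.03

1.03


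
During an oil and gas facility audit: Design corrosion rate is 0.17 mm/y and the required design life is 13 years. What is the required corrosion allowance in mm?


Corrosion allowance = CR × design life
CA = 0.17 * 13 = 2.21 mm

2.21 mm


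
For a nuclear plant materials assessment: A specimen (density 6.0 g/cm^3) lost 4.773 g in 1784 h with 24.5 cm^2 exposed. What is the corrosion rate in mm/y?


Apply the mm/y weight-loss relation: CR = 87600 * W / (D * A * T)
Numerator: 87600 * 4.773 = 418114.8
Denominator: 6.0 * 24.5 * 1784 = 262248.0
CR = 418114.8 / 262248.0 = 1.594349 mm/y

1.594349 mm/y


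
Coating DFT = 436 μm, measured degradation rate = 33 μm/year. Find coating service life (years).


Service life = thickness / degradation rate
Life = 436 / 33 = 13.2 years

13.2 years


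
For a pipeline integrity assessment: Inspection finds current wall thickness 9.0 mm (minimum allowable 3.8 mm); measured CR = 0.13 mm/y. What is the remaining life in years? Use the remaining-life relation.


Apply the remaining-life relation: RL = (t_current − t_min) / CR
RL = (9.0 − 3.8) / 0.13 = 5.2 / 0.13 = 40.0 years

40.0 years


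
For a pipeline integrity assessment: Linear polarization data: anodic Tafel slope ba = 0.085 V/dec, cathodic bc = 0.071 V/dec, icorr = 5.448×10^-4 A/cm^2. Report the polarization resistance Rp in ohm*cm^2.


Apply the Stern-Geary equation: Rp = ba*bc / (2.303*icorr*(ba+bc))
ba*bc = 0.085*0.071 = 0.006035
ba+bc = 0.156; 2.303*icorr*(ba+bc) = 2.303*5.448×10^-4*0.156 = 1.9572921×10^-4
Rp = 0.006035 / 1.9572921×10^-4 = 30.8 ohm*cm^2

30.8 ohm*cm^2


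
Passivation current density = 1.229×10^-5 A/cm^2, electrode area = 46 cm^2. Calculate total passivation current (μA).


I = i_pass * A, then convert A → μA (×10^6)
I = 1.229×10^-5 * 46 * 10^6 = 565.34 μA

565.34 μA


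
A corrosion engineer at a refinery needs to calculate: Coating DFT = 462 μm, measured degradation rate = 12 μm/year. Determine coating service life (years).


Service life = thickness / degradation rate
Life = 462 / 12 = 38.5 years

38.5 years


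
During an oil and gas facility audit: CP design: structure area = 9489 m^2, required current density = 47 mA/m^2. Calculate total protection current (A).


I = area * current density, then convert mA → A (÷1000)
I = 9489 * 47 / 1000 = 445.98 A

445.98 A


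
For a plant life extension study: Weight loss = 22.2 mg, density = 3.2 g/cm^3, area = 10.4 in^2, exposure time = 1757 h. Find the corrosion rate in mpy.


Apply the mpy weight-loss relation: CR = 534 * W / (D * A * T)
Numerator: 534 * 22.2 = 11854.8
Denominator: 3.2 * 10.4 * 1757 = 58472.96
CR = 11854.8 / 58472.96 = 0.20274 mpy

0.20274 mpy


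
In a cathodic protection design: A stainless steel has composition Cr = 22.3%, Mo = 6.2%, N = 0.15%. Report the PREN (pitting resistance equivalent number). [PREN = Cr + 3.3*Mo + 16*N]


Apply the PREN formula: PREN = Cr + 3.3*Mo + 16*N
PREN = 22.3 + 3.3*6.2 + 16*0.15
PREN = 22.3 + 20.46 + 2.4 = 45.16

45.16


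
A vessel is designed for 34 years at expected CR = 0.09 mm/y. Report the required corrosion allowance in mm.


Corrosion allowance = CR × design life
CA = 0.09 * 34 = 3.06 mm

3.06 mm


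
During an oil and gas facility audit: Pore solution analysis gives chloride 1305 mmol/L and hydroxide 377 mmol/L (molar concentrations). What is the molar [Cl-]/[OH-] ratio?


Threshold parameter = [Cl-] / [OH-] (molar basis; both in mmol/L, so units cancel)
Ratio = 1305 / 377 = 3.46

3.46


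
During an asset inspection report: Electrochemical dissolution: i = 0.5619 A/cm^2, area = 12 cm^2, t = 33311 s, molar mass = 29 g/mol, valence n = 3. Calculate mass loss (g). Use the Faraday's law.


Apply Faraday's law: m = i*A*t*M / (n*F)
Total charge passed Q = i*A*t = 0.5619*12*33311 = 224609.4108 C
m = Q*M/(n*F) = 224609.4108*29/(3*96485) = 22.50323 g

22.50323 g


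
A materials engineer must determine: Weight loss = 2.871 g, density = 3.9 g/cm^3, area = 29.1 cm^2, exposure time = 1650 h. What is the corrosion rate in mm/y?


Apply the mm/y weight-loss relation: CR = 87600 * W / (D * A * T)
Numerator: 87600 * 2.871 = 251499.6
Denominator: 3.9 * 29.1 * 1650 = 187258.5
CR = 251499.6 / 187258.5 = 1.3431 mm/y

1.3431 mm/y


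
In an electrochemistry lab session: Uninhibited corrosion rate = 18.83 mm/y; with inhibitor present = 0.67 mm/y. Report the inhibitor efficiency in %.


Apply the inhibitor-efficiency definition: IE = (CR_blank − CR_inh)/CR_blank × 100
IE = (18.83 − 0.67) / 18.83 × 100
IE = 18.16 / 18.83 × 100 = 96.4 %

96.4 %
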